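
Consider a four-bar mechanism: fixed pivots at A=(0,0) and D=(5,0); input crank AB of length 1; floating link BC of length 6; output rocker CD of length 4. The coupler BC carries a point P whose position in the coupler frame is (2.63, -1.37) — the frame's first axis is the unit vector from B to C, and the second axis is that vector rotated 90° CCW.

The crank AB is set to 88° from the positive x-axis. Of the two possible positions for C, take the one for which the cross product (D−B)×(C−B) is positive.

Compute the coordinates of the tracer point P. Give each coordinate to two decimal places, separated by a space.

3.00 1.12

A=(0,0), D=(5.00,0)
B = A + 1.00·(cos88°, sin88°) = (0.0349, 0.9994)
|BD| = 5.0647
circle(B,6.00) ∩ circle(D,4.00): a=4.5068, h=3.9609
  candidates: C₊=(5.2347,3.9931) cross=20.061; C₋=(3.6715,-3.7729) cross=-20.061
  mode + wants cross > 0 → take C=(5.2347,3.9931) (cross=20.061)
ex = (C−B)/|BC| = (0.8666,0.4990); ey = (-0.4990,0.8666)
P = B + 2.63·ex + -1.37·ey = (2.9977,1.1244)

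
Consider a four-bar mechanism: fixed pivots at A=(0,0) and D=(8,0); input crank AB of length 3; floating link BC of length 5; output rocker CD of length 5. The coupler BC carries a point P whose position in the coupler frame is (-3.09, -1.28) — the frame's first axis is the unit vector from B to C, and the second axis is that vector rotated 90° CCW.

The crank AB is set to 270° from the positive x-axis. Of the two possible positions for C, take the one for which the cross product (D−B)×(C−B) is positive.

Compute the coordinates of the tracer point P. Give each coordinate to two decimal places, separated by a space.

A=(0,0), D=(8.00,0)
B = A + 3.00·(cos270°, sin270°) = (-0.0000, -3.0000)
|BD| = 8.5440
circle(B,5.00) ∩ circle(D,5.00): a=4.2720, h=2.5981
  candidates: C₊=(3.0878,0.9327) cross=22.198; C₋=(4.9122,-3.9327) cross=-22.198
  mode + wants cross > 0 → take C=(3.0878,0.9327) (cross=22.198)
ex = (C−B)/|BC| = (0.6176,0.7865); ey = (-0.7865,0.6176)
P = B + -3.09·ex + -1.28·ey = (-0.9015,-6.2208)

-0.90 -6.22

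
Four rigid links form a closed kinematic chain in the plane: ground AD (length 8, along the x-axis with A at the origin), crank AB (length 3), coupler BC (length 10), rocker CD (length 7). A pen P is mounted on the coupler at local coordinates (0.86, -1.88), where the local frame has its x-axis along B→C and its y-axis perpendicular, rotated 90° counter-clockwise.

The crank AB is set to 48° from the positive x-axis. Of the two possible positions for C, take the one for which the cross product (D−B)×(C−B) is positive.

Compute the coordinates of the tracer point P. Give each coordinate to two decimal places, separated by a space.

3.55 0.85

A=(0,0), D=(8.00,0)
B = A + 3.00·(cos48°, sin48°) = (2.0074, 2.2294)
|BD| = 6.3939
circle(B,10.00) ∩ circle(D,7.00): a=7.1851, h=6.9551
  candidates: C₊=(11.1667,6.2427) cross=44.470; C₋=(6.3165,-6.7945) cross=-44.470
  mode + wants cross > 0 → take C=(11.1667,6.2427) (cross=44.470)
ex = (C−B)/|BC| = (0.9159,0.4013); ey = (-0.4013,0.9159)
P = B + 0.86·ex + -1.88·ey = (3.5496,0.8526)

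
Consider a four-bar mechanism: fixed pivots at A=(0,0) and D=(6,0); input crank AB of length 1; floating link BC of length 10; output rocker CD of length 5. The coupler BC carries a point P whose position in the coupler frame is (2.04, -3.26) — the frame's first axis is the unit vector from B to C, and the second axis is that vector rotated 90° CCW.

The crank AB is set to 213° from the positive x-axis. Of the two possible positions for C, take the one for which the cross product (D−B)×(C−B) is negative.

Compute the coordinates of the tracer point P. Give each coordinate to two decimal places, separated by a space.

-0.21 -4.34

A=(0,0), D=(6.00,0)
B = A + 1.00·(cos213°, sin213°) = (-0.8387, -0.5446)
|BD| = 6.8603
circle(B,10.00) ∩ circle(D,5.00): a=8.8964, h=4.5667
  candidates: C₊=(7.6671,4.7139) cross=31.329; C₋=(8.3922,-4.3906) cross=-31.329
  mode - wants cross < 0 → take C=(8.3922,-4.3906) (cross=-31.329)
ex = (C−B)/|BC| = (0.9231,-0.3846); ey = (0.3846,0.9231)
P = B + 2.04·ex + -3.26·ey = (-0.2094,-4.3385)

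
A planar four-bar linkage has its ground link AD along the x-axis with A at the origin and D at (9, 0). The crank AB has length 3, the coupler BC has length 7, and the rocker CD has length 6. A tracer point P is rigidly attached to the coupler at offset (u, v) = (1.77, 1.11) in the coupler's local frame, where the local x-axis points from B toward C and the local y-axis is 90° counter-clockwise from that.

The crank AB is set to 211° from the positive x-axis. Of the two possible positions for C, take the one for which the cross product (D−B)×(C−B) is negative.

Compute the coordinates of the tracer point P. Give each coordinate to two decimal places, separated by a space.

A=(0,0), D=(9.00,0)
B = A + 3.00·(cos211°, sin211°) = (-2.5715, -1.5451)
|BD| = 11.6742
circle(B,7.00) ∩ circle(D,6.00): a=6.3939, h=2.8493
  candidates: C₊=(3.3890,2.1253) cross=33.263; C₋=(4.1432,-3.5231) cross=-33.263
  mode - wants cross < 0 → take C=(4.1432,-3.5231) (cross=-33.263)
ex = (C−B)/|BC| = (0.9592,-0.2826); ey = (0.2826,0.9592)
P = B + 1.77·ex + 1.11·ey = (-0.5600,-0.9805)

-0.56 -0.98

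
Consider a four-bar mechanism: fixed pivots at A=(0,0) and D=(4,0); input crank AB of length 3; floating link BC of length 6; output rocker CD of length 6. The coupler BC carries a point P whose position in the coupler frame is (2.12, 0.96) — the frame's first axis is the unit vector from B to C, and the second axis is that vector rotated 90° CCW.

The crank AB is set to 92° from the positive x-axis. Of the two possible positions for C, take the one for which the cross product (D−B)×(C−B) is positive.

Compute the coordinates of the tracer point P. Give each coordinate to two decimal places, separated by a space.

A=(0,0), D=(4.00,0)
B = A + 3.00·(cos92°, sin92°) = (-0.1047, 2.9982)
|BD| = 5.0831
circle(B,6.00) ∩ circle(D,6.00): a=2.5415, h=5.4351
  candidates: C₊=(5.1535,5.8881) cross=27.627; C₋=(-1.2582,-2.8899) cross=-27.627
  mode + wants cross > 0 → take C=(5.1535,5.8881) (cross=27.627)
ex = (C−B)/|BC| = (0.8764,0.4817); ey = (-0.4817,0.8764)
P = B + 2.12·ex + 0.96·ey = (1.2908,4.8606)

1.29 4.86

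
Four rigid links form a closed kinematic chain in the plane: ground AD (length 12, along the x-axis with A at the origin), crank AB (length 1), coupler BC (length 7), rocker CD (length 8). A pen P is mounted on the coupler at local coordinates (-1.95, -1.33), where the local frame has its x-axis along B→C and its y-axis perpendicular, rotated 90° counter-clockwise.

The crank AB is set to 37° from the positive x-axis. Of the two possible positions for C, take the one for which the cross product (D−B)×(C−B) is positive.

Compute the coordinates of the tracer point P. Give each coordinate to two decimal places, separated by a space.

0.24 -1.69

A=(0,0), D=(12.00,0)
B = A + 1.00·(cos37°, sin37°) = (0.7986, 0.6018)
|BD| = 11.2175
circle(B,7.00) ∩ circle(D,8.00): a=4.9402, h=4.9593
  candidates: C₊=(5.9977,5.2889) cross=55.631; C₋=(5.4656,-4.6154) cross=-55.631
  mode + wants cross > 0 → take C=(5.9977,5.2889) (cross=55.631)
ex = (C−B)/|BC| = (0.7427,0.6696); ey = (-0.6696,0.7427)
P = B + -1.95·ex + -1.33·ey = (0.2409,-1.6917)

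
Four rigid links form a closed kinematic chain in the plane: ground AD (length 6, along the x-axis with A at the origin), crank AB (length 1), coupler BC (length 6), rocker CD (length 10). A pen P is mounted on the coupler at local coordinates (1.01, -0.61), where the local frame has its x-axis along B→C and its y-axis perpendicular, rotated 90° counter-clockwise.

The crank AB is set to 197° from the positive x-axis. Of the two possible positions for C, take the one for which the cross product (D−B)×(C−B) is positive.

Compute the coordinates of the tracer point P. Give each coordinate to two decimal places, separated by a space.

-0.59 0.83

A=(0,0), D=(6.00,0)
B = A + 1.00·(cos197°, sin197°) = (-0.9563, -0.2924)
|BD| = 6.9624
circle(B,6.00) ∩ circle(D,10.00): a=-1.1149, h=5.8955
  candidates: C₊=(-2.3178,5.5511) cross=41.047; C₋=(-1.8226,-6.2295) cross=-41.047
  mode + wants cross > 0 → take C=(-2.3178,5.5511) (cross=41.047)
ex = (C−B)/|BC| = (-0.2269,0.9739); ey = (-0.9739,-0.2269)
P = B + 1.01·ex + -0.61·ey = (-0.5914,0.8297)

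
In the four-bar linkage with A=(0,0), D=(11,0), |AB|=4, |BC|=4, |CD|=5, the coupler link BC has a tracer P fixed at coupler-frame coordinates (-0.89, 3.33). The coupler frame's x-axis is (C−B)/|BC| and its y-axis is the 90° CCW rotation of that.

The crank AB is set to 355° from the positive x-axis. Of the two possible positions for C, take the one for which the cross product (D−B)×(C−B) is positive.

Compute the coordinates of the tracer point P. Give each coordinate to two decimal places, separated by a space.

0.94 1.27

A=(0,0), D=(11.00,0)
B = A + 4.00·(cos355°, sin355°) = (3.9848, -0.3486)
|BD| = 7.0239
circle(B,4.00) ∩ circle(D,5.00): a=2.8713, h=2.7849
  candidates: C₊=(6.7143,2.5754) cross=19.561; C₋=(6.9907,-2.9876) cross=-19.561
  mode + wants cross > 0 → take C=(6.7143,2.5754) (cross=19.561)
ex = (C−B)/|BC| = (0.6824,0.7310); ey = (-0.7310,0.6824)
P = B + -0.89·ex + 3.33·ey = (0.9432,1.2731)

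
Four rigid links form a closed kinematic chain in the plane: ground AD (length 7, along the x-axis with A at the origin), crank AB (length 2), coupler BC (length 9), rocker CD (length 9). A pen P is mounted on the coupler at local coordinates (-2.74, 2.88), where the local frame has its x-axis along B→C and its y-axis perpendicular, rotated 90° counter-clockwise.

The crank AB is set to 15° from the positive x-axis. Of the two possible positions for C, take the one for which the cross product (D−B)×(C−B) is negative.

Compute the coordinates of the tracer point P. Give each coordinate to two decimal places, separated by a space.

4.26 3.74

A=(0,0), D=(7.00,0)
B = A + 2.00·(cos15°, sin15°) = (1.9319, 0.5176)
|BD| = 5.0945
circle(B,9.00) ∩ circle(D,9.00): a=2.5473, h=8.6320
  candidates: C₊=(5.3430,8.8461) cross=43.976; C₋=(3.5889,-8.3285) cross=-43.976
  mode - wants cross < 0 → take C=(3.5889,-8.3285) (cross=-43.976)
ex = (C−B)/|BC| = (0.1841,-0.9829); ey = (0.9829,0.1841)
P = B + -2.74·ex + 2.88·ey = (4.2582,3.7410)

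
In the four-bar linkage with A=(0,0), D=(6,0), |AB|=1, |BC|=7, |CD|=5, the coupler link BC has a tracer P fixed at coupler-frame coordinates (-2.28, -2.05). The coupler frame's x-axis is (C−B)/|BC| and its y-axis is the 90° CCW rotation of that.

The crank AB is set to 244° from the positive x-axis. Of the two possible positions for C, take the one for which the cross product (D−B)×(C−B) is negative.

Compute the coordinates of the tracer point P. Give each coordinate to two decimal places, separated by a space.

A=(0,0), D=(6.00,0)
B = A + 1.00·(cos244°, sin244°) = (-0.4384, -0.8988)
|BD| = 6.5008
circle(B,7.00) ∩ circle(D,5.00): a=5.0963, h=4.7987
  candidates: C₊=(3.9455,4.5584) cross=31.195; C₋=(5.2725,-4.9468) cross=-31.195
  mode - wants cross < 0 → take C=(5.2725,-4.9468) (cross=-31.195)
ex = (C−B)/|BC| = (0.8158,-0.5783); ey = (0.5783,0.8158)
P = B + -2.28·ex + -2.05·ey = (-3.4840,-1.2528)

-3.48 -1.25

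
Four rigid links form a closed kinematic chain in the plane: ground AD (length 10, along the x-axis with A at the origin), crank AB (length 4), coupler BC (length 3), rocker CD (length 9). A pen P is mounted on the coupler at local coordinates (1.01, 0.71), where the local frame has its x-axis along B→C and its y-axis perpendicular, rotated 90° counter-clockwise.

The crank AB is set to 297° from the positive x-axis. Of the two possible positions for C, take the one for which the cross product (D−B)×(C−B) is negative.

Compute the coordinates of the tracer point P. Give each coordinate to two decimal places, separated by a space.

A=(0,0), D=(10.00,0)
B = A + 4.00·(cos297°, sin297°) = (1.8160, -3.5640)
|BD| = 8.9264
circle(B,3.00) ∩ circle(D,9.00): a=0.4302, h=2.9690
  candidates: C₊=(1.0250,-0.6702) cross=26.502; C₋=(3.3958,-6.1143) cross=-26.502
  mode - wants cross < 0 → take C=(3.3958,-6.1143) (cross=-26.502)
ex = (C−B)/|BC| = (0.5266,-0.8501); ey = (0.8501,0.5266)
P = B + 1.01·ex + 0.71·ey = (2.9514,-4.0487)

2.95 -4.05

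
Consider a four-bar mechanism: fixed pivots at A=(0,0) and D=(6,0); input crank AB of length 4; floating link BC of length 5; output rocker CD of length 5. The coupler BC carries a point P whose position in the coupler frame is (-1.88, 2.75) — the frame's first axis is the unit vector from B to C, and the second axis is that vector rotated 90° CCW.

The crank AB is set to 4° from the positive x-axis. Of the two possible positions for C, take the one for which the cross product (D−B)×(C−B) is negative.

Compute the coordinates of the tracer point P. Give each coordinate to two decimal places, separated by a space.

A=(0,0), D=(6.00,0)
B = A + 4.00·(cos4°, sin4°) = (3.9903, 0.2790)
|BD| = 2.0290
circle(B,5.00) ∩ circle(D,5.00): a=1.0145, h=4.8960
  candidates: C₊=(5.6684,4.9890) cross=9.934; C₋=(4.3218,-4.7100) cross=-9.934
  mode - wants cross < 0 → take C=(4.3218,-4.7100) (cross=-9.934)
ex = (C−B)/|BC| = (0.0663,-0.9978); ey = (0.9978,0.0663)
P = B + -1.88·ex + 2.75·ey = (6.6095,2.3373)

6.61 2.34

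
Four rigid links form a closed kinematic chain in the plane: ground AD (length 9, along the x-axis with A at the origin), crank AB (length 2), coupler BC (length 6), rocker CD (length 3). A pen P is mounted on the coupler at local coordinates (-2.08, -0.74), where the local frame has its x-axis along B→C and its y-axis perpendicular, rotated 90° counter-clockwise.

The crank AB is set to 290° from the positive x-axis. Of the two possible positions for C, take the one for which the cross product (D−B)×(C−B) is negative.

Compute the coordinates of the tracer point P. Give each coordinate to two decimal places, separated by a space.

-1.40 -2.61

A=(0,0), D=(9.00,0)
B = A + 2.00·(cos290°, sin290°) = (0.6840, -1.8794)
|BD| = 8.5257
circle(B,6.00) ∩ circle(D,3.00): a=5.8463, h=1.3494
  candidates: C₊=(6.0891,0.7256) cross=11.505; C₋=(6.6840,-1.9068) cross=-11.505
  mode - wants cross < 0 → take C=(6.6840,-1.9068) (cross=-11.505)
ex = (C−B)/|BC| = (1.0000,-0.0046); ey = (0.0046,1.0000)
P = B + -2.08·ex + -0.74·ey = (-1.3993,-2.6099)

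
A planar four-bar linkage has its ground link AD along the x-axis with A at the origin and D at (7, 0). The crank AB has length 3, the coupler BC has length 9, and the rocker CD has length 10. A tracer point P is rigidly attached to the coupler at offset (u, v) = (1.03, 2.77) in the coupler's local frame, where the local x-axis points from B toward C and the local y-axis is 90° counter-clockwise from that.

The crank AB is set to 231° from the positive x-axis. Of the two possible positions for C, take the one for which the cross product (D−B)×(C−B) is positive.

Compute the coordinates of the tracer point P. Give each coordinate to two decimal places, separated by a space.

-4.47 -0.90

A=(0,0), D=(7.00,0)
B = A + 3.00·(cos231°, sin231°) = (-1.8880, -2.3314)
|BD| = 9.1887
circle(B,9.00) ∩ circle(D,10.00): a=3.5604, h=8.2658
  candidates: C₊=(-0.5413,6.5672) cross=75.951; C₋=(3.6532,-9.4233) cross=-75.951
  mode + wants cross > 0 → take C=(-0.5413,6.5672) (cross=75.951)
ex = (C−B)/|BC| = (0.1496,0.9887); ey = (-0.9887,0.1496)
P = B + 1.03·ex + 2.77·ey = (-4.4727,-0.8986)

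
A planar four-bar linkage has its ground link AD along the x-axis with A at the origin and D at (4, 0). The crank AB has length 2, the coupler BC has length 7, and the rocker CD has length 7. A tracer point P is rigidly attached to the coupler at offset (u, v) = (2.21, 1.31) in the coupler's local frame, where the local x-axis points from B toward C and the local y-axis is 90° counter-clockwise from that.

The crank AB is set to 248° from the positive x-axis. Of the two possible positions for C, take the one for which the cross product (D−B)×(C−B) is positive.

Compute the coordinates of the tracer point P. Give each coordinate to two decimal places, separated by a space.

-2.06 0.36

A=(0,0), D=(4.00,0)
B = A + 2.00·(cos248°, sin248°) = (-0.7492, -1.8544)
|BD| = 5.0984
circle(B,7.00) ∩ circle(D,7.00): a=2.5492, h=6.5193
  candidates: C₊=(-0.7458,5.1456) cross=33.238; C₋=(3.9966,-7.0000) cross=-33.238
  mode + wants cross > 0 → take C=(-0.7458,5.1456) (cross=33.238)
ex = (C−B)/|BC| = (0.0005,1.0000); ey = (-1.0000,0.0005)
P = B + 2.21·ex + 1.31·ey = (-2.0581,0.3563)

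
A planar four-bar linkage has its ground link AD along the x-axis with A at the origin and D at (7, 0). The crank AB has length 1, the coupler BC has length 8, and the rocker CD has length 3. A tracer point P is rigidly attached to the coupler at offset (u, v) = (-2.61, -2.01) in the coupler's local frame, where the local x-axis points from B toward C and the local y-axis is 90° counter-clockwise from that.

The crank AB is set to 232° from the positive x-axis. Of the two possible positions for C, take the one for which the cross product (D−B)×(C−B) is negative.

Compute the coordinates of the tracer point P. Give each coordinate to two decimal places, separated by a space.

-3.68 -2.00

A=(0,0), D=(7.00,0)
B = A + 1.00·(cos232°, sin232°) = (-0.6157, -0.7880)
|BD| = 7.6563
circle(B,8.00) ∩ circle(D,3.00): a=7.4200, h=2.9907
  candidates: C₊=(6.4571,2.9505) cross=22.898; C₋=(7.0727,-2.9991) cross=-22.898
  mode - wants cross < 0 → take C=(7.0727,-2.9991) (cross=-22.898)
ex = (C−B)/|BC| = (0.9610,-0.2764); ey = (0.2764,0.9610)
P = B + -2.61·ex + -2.01·ey = (-3.6795,-1.9983)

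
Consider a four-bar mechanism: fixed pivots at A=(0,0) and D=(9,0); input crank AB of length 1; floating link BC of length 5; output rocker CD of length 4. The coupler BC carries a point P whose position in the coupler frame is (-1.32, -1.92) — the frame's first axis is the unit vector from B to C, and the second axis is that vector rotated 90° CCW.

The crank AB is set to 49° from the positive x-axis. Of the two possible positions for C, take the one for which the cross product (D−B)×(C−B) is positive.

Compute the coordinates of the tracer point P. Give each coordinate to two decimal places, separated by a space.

-0.16 -1.43

A=(0,0), D=(9.00,0)
B = A + 1.00·(cos49°, sin49°) = (0.6561, 0.7547)
|BD| = 8.3780
circle(B,5.00) ∩ circle(D,4.00): a=4.7261, h=1.6321
  candidates: C₊=(5.5100,1.9544) cross=13.674; C₋=(5.2159,-1.2965) cross=-13.674
  mode + wants cross > 0 → take C=(5.5100,1.9544) (cross=13.674)
ex = (C−B)/|BC| = (0.9708,0.2399); ey = (-0.2399,0.9708)
P = B + -1.32·ex + -1.92·ey = (-0.1647,-1.4259)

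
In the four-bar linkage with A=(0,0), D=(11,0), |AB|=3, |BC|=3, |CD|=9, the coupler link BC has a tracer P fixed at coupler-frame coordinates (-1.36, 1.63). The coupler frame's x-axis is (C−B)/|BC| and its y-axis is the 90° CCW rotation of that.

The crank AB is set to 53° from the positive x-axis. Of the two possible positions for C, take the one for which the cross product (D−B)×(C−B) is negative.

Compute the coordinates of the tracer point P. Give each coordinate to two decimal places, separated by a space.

3.33 3.87

A=(0,0), D=(11.00,0)
B = A + 3.00·(cos53°, sin53°) = (1.8054, 2.3959)
|BD| = 9.5016
circle(B,3.00) ∩ circle(D,9.00): a=0.9620, h=2.8416
  candidates: C₊=(3.4528,4.9031) cross=27.000; C₋=(2.0198,-0.5964) cross=-27.000
  mode - wants cross < 0 → take C=(2.0198,-0.5964) (cross=-27.000)
ex = (C−B)/|BC| = (0.0714,-0.9974); ey = (0.9974,0.0714)
P = B + -1.36·ex + 1.63·ey = (3.3341,3.8689)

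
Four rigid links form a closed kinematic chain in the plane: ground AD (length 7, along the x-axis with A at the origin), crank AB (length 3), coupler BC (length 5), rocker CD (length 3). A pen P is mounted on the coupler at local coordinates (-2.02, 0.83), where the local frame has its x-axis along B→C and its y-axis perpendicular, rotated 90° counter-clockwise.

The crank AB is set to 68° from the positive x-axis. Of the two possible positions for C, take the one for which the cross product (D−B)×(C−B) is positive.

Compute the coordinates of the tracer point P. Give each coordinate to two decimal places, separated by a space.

-0.91 3.58

A=(0,0), D=(7.00,0)
B = A + 3.00·(cos68°, sin68°) = (1.1238, 2.7816)
|BD| = 6.5013
circle(B,5.00) ∩ circle(D,3.00): a=4.4812, h=2.2179
  candidates: C₊=(6.1231,2.8690) cross=14.419; C₋=(4.2252,-1.1404) cross=-14.419
  mode + wants cross > 0 → take C=(6.1231,2.8690) (cross=14.419)
ex = (C−B)/|BC| = (0.9998,0.0175); ey = (-0.0175,0.9998)
P = B + -2.02·ex + 0.83·ey = (-0.9104,3.5761)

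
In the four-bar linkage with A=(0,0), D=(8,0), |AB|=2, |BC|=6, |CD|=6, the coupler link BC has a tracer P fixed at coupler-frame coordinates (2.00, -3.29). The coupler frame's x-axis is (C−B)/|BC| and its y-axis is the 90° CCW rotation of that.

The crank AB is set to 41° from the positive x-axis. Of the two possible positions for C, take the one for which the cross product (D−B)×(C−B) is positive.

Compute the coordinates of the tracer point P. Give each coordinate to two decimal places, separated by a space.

A=(0,0), D=(8.00,0)
B = A + 2.00·(cos41°, sin41°) = (1.5094, 1.3121)
|BD| = 6.6219
circle(B,6.00) ∩ circle(D,6.00): a=3.3109, h=5.0038
  candidates: C₊=(5.7462,5.5606) cross=33.134; C₋=(3.7632,-4.2485) cross=-33.134
  mode + wants cross > 0 → take C=(5.7462,5.5606) (cross=33.134)
ex = (C−B)/|BC| = (0.7061,0.7081); ey = (-0.7081,0.7061)
P = B + 2.00·ex + -3.29·ey = (5.2513,0.4051)

5.25 0.41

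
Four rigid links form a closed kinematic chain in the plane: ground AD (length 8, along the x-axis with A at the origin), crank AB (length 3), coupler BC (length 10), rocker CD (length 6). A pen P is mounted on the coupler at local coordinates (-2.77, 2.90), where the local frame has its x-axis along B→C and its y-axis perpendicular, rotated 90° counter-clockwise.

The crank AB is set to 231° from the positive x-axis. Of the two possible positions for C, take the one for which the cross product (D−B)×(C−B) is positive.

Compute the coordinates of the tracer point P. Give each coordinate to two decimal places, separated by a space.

A=(0,0), D=(8.00,0)
B = A + 3.00·(cos231°, sin231°) = (-1.8880, -2.3314)
|BD| = 10.1591
circle(B,10.00) ∩ circle(D,6.00): a=8.2294, h=5.6812
  candidates: C₊=(4.8180,5.0868) cross=57.716; C₋=(7.4256,-5.9724) cross=-57.716
  mode + wants cross > 0 → take C=(4.8180,5.0868) (cross=57.716)
ex = (C−B)/|BC| = (0.6706,0.7418); ey = (-0.7418,0.6706)
P = B + -2.77·ex + 2.90·ey = (-5.8968,-2.4415)

-5.90 -2.44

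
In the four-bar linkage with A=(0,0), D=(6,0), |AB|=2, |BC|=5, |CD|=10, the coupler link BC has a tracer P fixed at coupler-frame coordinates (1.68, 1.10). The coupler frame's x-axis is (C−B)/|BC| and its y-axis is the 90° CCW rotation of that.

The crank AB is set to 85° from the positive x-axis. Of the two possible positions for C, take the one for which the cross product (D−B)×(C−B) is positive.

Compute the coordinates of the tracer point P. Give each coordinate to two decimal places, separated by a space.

A=(0,0), D=(6.00,0)
B = A + 2.00·(cos85°, sin85°) = (0.1743, 1.9924)
|BD| = 6.1570
circle(B,5.00) ∩ circle(D,10.00): a=-3.0122, h=3.9908
  candidates: C₊=(-1.3844,6.7432) cross=24.571; C₋=(-3.9672,-0.8090) cross=-24.571
  mode + wants cross > 0 → take C=(-1.3844,6.7432) (cross=24.571)
ex = (C−B)/|BC| = (-0.3117,0.9502); ey = (-0.9502,-0.3117)
P = B + 1.68·ex + 1.10·ey = (-1.3946,3.2458)

-1.39 3.25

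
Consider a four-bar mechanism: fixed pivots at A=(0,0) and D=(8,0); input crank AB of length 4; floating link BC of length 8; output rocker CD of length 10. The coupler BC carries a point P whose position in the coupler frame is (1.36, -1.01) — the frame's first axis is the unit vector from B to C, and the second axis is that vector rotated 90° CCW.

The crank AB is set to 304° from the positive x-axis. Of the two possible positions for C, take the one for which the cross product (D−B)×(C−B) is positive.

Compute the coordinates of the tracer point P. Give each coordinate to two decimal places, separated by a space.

A=(0,0), D=(8.00,0)
B = A + 4.00·(cos304°, sin304°) = (2.2368, -3.3162)
|BD| = 6.6492
circle(B,8.00) ∩ circle(D,10.00): a=0.6175, h=7.9761
  candidates: C₊=(-1.2060,3.9052) cross=53.035; C₋=(6.7499,-9.9216) cross=-53.035
  mode + wants cross > 0 → take C=(-1.2060,3.9052) (cross=53.035)
ex = (C−B)/|BC| = (-0.4303,0.9027); ey = (-0.9027,-0.4303)
P = B + 1.36·ex + -1.01·ey = (2.5632,-1.6539)

2.56 -1.65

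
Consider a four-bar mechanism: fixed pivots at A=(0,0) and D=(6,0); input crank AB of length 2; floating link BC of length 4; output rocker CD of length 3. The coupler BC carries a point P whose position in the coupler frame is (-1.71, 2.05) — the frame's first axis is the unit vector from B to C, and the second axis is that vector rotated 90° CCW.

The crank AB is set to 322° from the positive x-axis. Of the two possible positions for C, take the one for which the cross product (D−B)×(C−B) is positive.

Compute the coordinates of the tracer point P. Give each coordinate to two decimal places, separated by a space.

-1.08 -1.49

A=(0,0), D=(6.00,0)
B = A + 2.00·(cos322°, sin322°) = (1.5760, -1.2313)
|BD| = 4.5921
circle(B,4.00) ∩ circle(D,3.00): a=3.0582, h=2.5782
  candidates: C₊=(3.8310,2.0725) cross=11.839; C₋=(5.2136,-2.8951) cross=-11.839
  mode + wants cross > 0 → take C=(3.8310,2.0725) (cross=11.839)
ex = (C−B)/|BC| = (0.5637,0.8260); ey = (-0.8260,0.5637)
P = B + -1.71·ex + 2.05·ey = (-1.0812,-1.4881)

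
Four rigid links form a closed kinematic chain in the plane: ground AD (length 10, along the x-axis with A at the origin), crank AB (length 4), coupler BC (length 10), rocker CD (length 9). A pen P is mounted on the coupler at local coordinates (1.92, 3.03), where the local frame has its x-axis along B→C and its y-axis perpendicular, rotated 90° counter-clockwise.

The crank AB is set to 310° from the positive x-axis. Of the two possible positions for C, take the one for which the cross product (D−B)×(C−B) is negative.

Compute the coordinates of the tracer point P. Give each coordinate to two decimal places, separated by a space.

5.91 -1.76

A=(0,0), D=(10.00,0)
B = A + 4.00·(cos310°, sin310°) = (2.5712, -3.0642)
|BD| = 8.0360
circle(B,10.00) ∩ circle(D,9.00): a=5.2002, h=8.5416
  candidates: C₊=(4.1215,6.8149) cross=68.640; C₋=(10.6354,-8.9775) cross=-68.640
  mode - wants cross < 0 → take C=(10.6354,-8.9775) (cross=-68.640)
ex = (C−B)/|BC| = (0.8064,-0.5913); ey = (0.5913,0.8064)
P = B + 1.92·ex + 3.03·ey = (5.9112,-1.7561)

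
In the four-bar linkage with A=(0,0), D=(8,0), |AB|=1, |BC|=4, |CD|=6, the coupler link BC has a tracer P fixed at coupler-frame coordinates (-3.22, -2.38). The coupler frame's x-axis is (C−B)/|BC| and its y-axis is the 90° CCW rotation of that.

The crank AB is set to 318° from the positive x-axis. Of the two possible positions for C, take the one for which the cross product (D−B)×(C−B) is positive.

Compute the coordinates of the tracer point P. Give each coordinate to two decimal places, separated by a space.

A=(0,0), D=(8.00,0)
B = A + 1.00·(cos318°, sin318°) = (0.7431, -0.6691)
|BD| = 7.2876
circle(B,4.00) ∩ circle(D,6.00): a=2.2716, h=3.2924
  candidates: C₊=(2.7029,2.8179) cross=23.994; C₋=(3.3075,-3.7390) cross=-23.994
  mode + wants cross > 0 → take C=(2.7029,2.8179) (cross=23.994)
ex = (C−B)/|BC| = (0.4899,0.8718); ey = (-0.8718,0.4899)
P = B + -3.22·ex + -2.38·ey = (1.2403,-4.6422)

1.24 -4.64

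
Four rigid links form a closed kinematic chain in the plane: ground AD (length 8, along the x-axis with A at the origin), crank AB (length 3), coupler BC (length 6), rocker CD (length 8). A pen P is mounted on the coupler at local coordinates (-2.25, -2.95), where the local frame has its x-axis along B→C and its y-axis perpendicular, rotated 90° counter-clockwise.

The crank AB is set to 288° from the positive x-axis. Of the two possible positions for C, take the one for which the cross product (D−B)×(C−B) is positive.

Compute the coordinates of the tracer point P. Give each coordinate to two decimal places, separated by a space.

3.98 -4.96

A=(0,0), D=(8.00,0)
B = A + 3.00·(cos288°, sin288°) = (0.9271, -2.8532)
|BD| = 7.6267
circle(B,6.00) ∩ circle(D,8.00): a=1.9777, h=5.6647
  candidates: C₊=(0.6420,3.1401) cross=43.203; C₋=(4.8803,-7.3667) cross=-43.203
  mode + wants cross > 0 → take C=(0.6420,3.1401) (cross=43.203)
ex = (C−B)/|BC| = (-0.0475,0.9989); ey = (-0.9989,-0.0475)
P = B + -2.25·ex + -2.95·ey = (3.9806,-4.9605)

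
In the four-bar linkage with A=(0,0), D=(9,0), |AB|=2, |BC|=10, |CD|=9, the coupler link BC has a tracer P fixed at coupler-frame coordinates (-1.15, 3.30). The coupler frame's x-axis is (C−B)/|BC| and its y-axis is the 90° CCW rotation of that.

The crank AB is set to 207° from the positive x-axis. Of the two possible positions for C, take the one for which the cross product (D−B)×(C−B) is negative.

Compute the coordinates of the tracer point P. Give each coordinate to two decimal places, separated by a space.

A=(0,0), D=(9.00,0)
B = A + 2.00·(cos207°, sin207°) = (-1.7820, -0.9080)
|BD| = 10.8202
circle(B,10.00) ∩ circle(D,9.00): a=6.2881, h=7.7756
  candidates: C₊=(3.8314,7.3679) cross=84.133; C₋=(5.1364,-8.1285) cross=-84.133
  mode - wants cross < 0 → take C=(5.1364,-8.1285) (cross=-84.133)
ex = (C−B)/|BC| = (0.6918,-0.7221); ey = (0.7221,0.6918)
P = B + -1.15·ex + 3.30·ey = (-0.1949,2.2054)

-0.19 2.21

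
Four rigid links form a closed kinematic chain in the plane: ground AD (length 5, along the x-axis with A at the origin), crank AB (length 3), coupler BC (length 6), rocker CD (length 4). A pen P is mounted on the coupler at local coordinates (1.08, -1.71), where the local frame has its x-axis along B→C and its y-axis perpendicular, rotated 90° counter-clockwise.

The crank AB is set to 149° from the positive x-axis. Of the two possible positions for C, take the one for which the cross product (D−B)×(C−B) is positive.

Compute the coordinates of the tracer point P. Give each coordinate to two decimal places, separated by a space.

A=(0,0), D=(5.00,0)
B = A + 3.00·(cos149°, sin149°) = (-2.5715, 1.5451)
|BD| = 7.7275
circle(B,6.00) ∩ circle(D,4.00): a=5.1578, h=3.0654
  candidates: C₊=(3.0951,3.5173) cross=23.688; C₋=(1.8693,-2.4897) cross=-23.688
  mode + wants cross > 0 → take C=(3.0951,3.5173) (cross=23.688)
ex = (C−B)/|BC| = (0.9444,0.3287); ey = (-0.3287,0.9444)
P = B + 1.08·ex + -1.71·ey = (-0.9894,0.2851)

-0.99 0.29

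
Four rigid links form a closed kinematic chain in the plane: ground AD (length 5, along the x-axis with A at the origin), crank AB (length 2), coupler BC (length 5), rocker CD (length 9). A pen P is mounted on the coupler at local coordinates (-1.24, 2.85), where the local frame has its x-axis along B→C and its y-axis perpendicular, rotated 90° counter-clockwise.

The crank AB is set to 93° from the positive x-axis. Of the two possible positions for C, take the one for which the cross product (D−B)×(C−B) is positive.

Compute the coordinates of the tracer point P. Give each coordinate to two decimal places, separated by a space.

A=(0,0), D=(5.00,0)
B = A + 2.00·(cos93°, sin93°) = (-0.1047, 1.9973)
|BD| = 5.4815
circle(B,5.00) ∩ circle(D,9.00): a=-2.3674, h=4.4040
  candidates: C₊=(-0.7046,6.9611) cross=24.141; C₋=(-3.9140,-1.2415) cross=-24.141
  mode + wants cross > 0 → take C=(-0.7046,6.9611) (cross=24.141)
ex = (C−B)/|BC| = (-0.1200,0.9928); ey = (-0.9928,-0.1200)
P = B + -1.24·ex + 2.85·ey = (-2.7853,0.4243)

-2.79 0.42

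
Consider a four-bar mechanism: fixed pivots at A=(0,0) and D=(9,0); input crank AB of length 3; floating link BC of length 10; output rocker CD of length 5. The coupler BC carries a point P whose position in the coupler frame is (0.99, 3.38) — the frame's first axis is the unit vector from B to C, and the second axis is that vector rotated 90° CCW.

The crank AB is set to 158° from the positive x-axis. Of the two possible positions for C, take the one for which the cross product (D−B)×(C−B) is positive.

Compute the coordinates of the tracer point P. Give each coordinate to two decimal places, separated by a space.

A=(0,0), D=(9.00,0)
B = A + 3.00·(cos158°, sin158°) = (-2.7816, 1.1238)
|BD| = 11.8350
circle(B,10.00) ∩ circle(D,5.00): a=9.0861, h=4.1765
  candidates: C₊=(6.6601,4.4187) cross=49.429; C₋=(5.8669,-3.8966) cross=-49.429
  mode + wants cross > 0 → take C=(6.6601,4.4187) (cross=49.429)
ex = (C−B)/|BC| = (0.9442,0.3295); ey = (-0.3295,0.9442)
P = B + 0.99·ex + 3.38·ey = (-2.9605,4.6413)

-2.96 4.64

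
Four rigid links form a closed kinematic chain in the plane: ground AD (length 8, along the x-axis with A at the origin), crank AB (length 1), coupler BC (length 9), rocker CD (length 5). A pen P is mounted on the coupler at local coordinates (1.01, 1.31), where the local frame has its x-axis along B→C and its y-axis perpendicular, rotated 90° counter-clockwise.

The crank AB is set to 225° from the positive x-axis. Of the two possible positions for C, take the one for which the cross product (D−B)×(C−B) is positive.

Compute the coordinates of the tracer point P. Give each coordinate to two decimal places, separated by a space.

A=(0,0), D=(8.00,0)
B = A + 1.00·(cos225°, sin225°) = (-0.7071, -0.7071)
|BD| = 8.7358
circle(B,9.00) ∩ circle(D,5.00): a=7.5731, h=4.8629
  candidates: C₊=(6.4475,4.7529) cross=42.482; C₋=(7.2348,-4.9411) cross=-42.482
  mode + wants cross > 0 → take C=(6.4475,4.7529) (cross=42.482)
ex = (C−B)/|BC| = (0.7950,0.6067); ey = (-0.6067,0.7950)
P = B + 1.01·ex + 1.31·ey = (-0.6989,0.9470)

-0.70 0.95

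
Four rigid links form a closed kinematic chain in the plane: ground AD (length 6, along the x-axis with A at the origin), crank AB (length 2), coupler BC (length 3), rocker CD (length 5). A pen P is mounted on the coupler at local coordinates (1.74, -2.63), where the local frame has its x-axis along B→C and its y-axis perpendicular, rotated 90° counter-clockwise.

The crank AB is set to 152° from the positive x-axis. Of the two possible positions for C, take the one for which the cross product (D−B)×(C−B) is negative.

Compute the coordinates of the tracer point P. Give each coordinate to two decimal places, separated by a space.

-1.17 -2.16

A=(0,0), D=(6.00,0)
B = A + 2.00·(cos152°, sin152°) = (-1.7659, 0.9389)
|BD| = 7.8225
circle(B,3.00) ∩ circle(D,5.00): a=2.8885, h=0.8102
  candidates: C₊=(1.1990,1.3966) cross=6.338; C₋=(1.0045,-0.2121) cross=-6.338
  mode - wants cross < 0 → take C=(1.0045,-0.2121) (cross=-6.338)
ex = (C−B)/|BC| = (0.9235,-0.3837); ey = (0.3837,0.9235)
P = B + 1.74·ex + -2.63·ey = (-1.1681,-2.1574)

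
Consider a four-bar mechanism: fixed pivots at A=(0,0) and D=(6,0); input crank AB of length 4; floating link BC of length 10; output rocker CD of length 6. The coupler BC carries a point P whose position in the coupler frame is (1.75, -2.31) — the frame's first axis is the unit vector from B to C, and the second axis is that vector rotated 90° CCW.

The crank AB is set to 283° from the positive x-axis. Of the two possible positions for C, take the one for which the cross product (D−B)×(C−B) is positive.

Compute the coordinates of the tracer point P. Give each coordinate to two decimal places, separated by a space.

3.63 -2.93

A=(0,0), D=(6.00,0)
B = A + 4.00·(cos283°, sin283°) = (0.8998, -3.8975)
|BD| = 6.4189
circle(B,10.00) ∩ circle(D,6.00): a=8.1947, h=5.7312
  candidates: C₊=(3.9311,5.6320) cross=36.788; C₋=(10.8909,-3.4755) cross=-36.788
  mode + wants cross > 0 → take C=(3.9311,5.6320) (cross=36.788)
ex = (C−B)/|BC| = (0.3031,0.9529); ey = (-0.9529,0.3031)
P = B + 1.75·ex + -2.31·ey = (3.6316,-2.9300)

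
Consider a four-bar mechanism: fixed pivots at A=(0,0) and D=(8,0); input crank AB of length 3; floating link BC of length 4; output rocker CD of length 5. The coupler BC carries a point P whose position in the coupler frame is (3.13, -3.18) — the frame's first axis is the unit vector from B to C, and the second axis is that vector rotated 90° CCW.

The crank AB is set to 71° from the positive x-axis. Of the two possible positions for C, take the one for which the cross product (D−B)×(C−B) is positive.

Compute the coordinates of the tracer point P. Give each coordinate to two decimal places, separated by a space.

4.82 0.58

A=(0,0), D=(8.00,0)
B = A + 3.00·(cos71°, sin71°) = (0.9767, 2.8366)
|BD| = 7.5745
circle(B,4.00) ∩ circle(D,5.00): a=3.1931, h=2.4091
  candidates: C₊=(4.8397,3.8746) cross=18.248; C₋=(3.0353,-0.5931) cross=-18.248
  mode + wants cross > 0 → take C=(4.8397,3.8746) (cross=18.248)
ex = (C−B)/|BC| = (0.9657,0.2595); ey = (-0.2595,0.9657)
P = B + 3.13·ex + -3.18·ey = (4.8247,0.5777)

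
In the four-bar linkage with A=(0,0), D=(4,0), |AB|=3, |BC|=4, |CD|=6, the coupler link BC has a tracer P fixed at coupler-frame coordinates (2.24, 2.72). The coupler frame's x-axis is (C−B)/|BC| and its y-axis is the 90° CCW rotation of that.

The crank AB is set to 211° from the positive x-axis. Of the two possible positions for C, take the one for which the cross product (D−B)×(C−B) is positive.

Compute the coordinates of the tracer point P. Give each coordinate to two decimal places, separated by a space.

-4.62 1.32

A=(0,0), D=(4.00,0)
B = A + 3.00·(cos211°, sin211°) = (-2.5715, -1.5451)
|BD| = 6.7507
circle(B,4.00) ∩ circle(D,6.00): a=1.8940, h=3.5232
  candidates: C₊=(-1.5341,2.3180) cross=23.784; C₋=(0.0786,-4.5412) cross=-23.784
  mode + wants cross > 0 → take C=(-1.5341,2.3180) (cross=23.784)
ex = (C−B)/|BC| = (0.2593,0.9658); ey = (-0.9658,0.2593)
P = B + 2.24·ex + 2.72·ey = (-4.6175,1.3237)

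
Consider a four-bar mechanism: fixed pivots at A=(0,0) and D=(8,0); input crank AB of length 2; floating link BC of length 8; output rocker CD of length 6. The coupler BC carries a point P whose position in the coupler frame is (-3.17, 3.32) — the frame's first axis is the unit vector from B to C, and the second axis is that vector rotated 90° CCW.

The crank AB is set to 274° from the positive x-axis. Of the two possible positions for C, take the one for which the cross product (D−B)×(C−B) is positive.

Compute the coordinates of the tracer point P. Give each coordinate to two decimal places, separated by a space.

A=(0,0), D=(8.00,0)
B = A + 2.00·(cos274°, sin274°) = (0.1395, -1.9951)
|BD| = 8.1097
circle(B,8.00) ∩ circle(D,6.00): a=5.7812, h=5.5297
  candidates: C₊=(4.3826,4.7869) cross=44.845; C₋=(7.1034,-5.9326) cross=-44.845
  mode + wants cross > 0 → take C=(4.3826,4.7869) (cross=44.845)
ex = (C−B)/|BC| = (0.5304,0.8478); ey = (-0.8478,0.5304)
P = B + -3.17·ex + 3.32·ey = (-4.3564,-2.9216)

-4.36 -2.92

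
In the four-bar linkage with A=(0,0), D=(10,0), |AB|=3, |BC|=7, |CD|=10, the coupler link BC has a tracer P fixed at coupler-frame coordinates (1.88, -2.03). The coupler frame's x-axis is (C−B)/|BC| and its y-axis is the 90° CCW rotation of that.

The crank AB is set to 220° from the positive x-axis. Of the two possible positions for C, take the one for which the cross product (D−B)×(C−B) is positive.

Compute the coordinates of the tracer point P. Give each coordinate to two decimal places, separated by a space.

A=(0,0), D=(10.00,0)
B = A + 3.00·(cos220°, sin220°) = (-2.2981, -1.9284)
|BD| = 12.4484
circle(B,7.00) ∩ circle(D,10.00): a=4.1757, h=5.6181
  candidates: C₊=(0.9569,4.2688) cross=69.936; C₋=(2.6975,-6.8318) cross=-69.936
  mode + wants cross > 0 → take C=(0.9569,4.2688) (cross=69.936)
ex = (C−B)/|BC| = (0.4650,0.8853); ey = (-0.8853,0.4650)
P = B + 1.88·ex + -2.03·ey = (0.3733,-1.2079)

0.37 -1.21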